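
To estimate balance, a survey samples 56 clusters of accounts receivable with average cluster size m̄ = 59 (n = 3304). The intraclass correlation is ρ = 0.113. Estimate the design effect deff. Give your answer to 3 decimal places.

7.554

deff = 1 + (59 − 1)·0.113 = 1 + 6.554 = 7.554.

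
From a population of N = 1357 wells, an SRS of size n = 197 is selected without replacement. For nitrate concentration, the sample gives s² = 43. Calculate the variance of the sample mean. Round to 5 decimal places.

0.18659

Under SRS without replacement, Var(ȳ) = (1 − f)·s²/n with f = n/N = 197/1357 = 0.14517318.
Var(ȳ) = (1 − 0.14517318)·43/197 = 0.85482682·0.21827411 = 0.18658657.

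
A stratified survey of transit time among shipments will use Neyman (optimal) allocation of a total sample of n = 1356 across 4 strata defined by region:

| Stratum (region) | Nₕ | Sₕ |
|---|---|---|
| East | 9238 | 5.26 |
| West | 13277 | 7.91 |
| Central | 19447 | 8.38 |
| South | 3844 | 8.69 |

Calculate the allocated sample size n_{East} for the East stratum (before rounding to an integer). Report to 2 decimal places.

188.27

Neyman allocation: nₕ = n·NₕSₕ / Σⱼ NⱼSⱼ.
Σ NⱼSⱼ = 9238·5.26 + 13277·7.91 + 19447·8.38 + 3844·8.69 = 349983.17.
n_{East} = 1356·9238·5.26 / 349983.17 = 188.27.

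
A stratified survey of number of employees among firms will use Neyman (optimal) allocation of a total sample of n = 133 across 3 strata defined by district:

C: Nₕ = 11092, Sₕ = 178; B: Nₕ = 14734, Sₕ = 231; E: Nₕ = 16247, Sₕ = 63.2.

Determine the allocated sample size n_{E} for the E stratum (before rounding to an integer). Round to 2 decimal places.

Neyman allocation: nₕ = n·NₕSₕ / Σⱼ NⱼSⱼ.
Σ NⱼSⱼ = 11092·178 + 14734·231 + 16247·63.2 = 6.4047404 × 10^6.
n_{E} = 133·16247·63.2 / (6.4047404 × 10^6) = 21.32.

21.32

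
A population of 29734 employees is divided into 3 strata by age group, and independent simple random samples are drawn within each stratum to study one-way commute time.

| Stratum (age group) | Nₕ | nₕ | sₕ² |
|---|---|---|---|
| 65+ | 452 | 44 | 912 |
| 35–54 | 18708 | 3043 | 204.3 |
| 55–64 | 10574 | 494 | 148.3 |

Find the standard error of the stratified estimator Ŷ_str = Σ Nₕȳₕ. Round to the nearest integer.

Var(Ŷ_str) = Σₕ Nₕ²(1 − fₕ)sₕ²/nₕ.
65+: 452²·(1 − 44/452)·912/44 = 3.8224407 × 10^6.
35–54: 18708²·(1 − 3043/18708)·204.3/3043 = 1.9675427 × 10^7.
55–64: 10574²·(1 − 494/10574)·148.3/494 = 3.1997352 × 10^7.
Sum = 5.549522 × 10^7.
SE = √(5.549522 × 10^7) = 7450.

7450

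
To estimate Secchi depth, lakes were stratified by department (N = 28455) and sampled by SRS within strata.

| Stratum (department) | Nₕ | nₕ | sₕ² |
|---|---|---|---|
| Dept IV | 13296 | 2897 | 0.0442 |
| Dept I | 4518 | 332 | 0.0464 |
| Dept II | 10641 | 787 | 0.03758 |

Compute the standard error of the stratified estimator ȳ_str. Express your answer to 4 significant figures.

0.003472

Var(ȳ_str) = Σₕ Wₕ²(1 − fₕ)sₕ²/nₕ with Wₕ = Nₕ/N, N = 28455.
Dept IV: Wₕ = 0.46726410; term = 0.46726410²·(1 − 0.21788508)·0.0442/2897 = 2.6053686 × 10^-6.
Dept I: Wₕ = 0.15877702; term = 0.15877702²·(1 − 0.07348384)·0.0464/332 = 3.2644361 × 10^-6.
Dept II: Wₕ = 0.37395888; term = 0.37395888²·(1 − 0.07395921)·0.03758/787 = 6.1838631 × 10^-6.
Sum = 1.2053668 × 10^-5.
SE = √(1.2053668 × 10^-5) = 0.003472.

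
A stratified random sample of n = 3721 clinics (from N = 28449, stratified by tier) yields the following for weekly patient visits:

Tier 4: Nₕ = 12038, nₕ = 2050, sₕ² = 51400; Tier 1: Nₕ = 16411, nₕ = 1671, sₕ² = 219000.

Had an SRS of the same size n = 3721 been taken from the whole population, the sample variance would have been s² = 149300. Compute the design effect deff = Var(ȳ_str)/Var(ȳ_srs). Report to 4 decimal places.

Var(ȳ_str) = Σ Wₕ²(1−fₕ)sₕ²/nₕ with Wₕ = Nₕ/28449:
  Tier 4: (12038/28449)²·(1−2050/12038)·51400/2050 = 3.7248443
  Tier 1: (16411/28449)²·(1−1671/16411)·219000/1671 = 39.171138
  → Var(ȳ_str) = 42.895982.
Var(ȳ_srs) = (1 − 3721/28449)·149300/3721 = 34.875635.
deff = 42.895982 / 34.875635 = 1.2300.

1.2300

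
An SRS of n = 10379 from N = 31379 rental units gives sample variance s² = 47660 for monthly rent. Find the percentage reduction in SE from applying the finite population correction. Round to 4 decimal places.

18.1931

f = n/N = 10379/31379 = 0.33076261.
SE_no-fpc = √(s²/n) = 2.142887; SE_fpc = √((1−f)s²/n) = 1.7530301.
Ratio = √(1−f) = 0.81806931. Reduction = 100·(1 − 0.81806931) = 18.1931%.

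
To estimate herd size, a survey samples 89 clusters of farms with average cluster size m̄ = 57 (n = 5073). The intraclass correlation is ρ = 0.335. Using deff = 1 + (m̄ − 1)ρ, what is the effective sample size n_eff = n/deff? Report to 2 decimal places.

256.73

deff = 1 + (57 − 1)·0.335 = 1 + 18.76 = 19.76.
n_eff = 5073 / 19.76 = 256.73.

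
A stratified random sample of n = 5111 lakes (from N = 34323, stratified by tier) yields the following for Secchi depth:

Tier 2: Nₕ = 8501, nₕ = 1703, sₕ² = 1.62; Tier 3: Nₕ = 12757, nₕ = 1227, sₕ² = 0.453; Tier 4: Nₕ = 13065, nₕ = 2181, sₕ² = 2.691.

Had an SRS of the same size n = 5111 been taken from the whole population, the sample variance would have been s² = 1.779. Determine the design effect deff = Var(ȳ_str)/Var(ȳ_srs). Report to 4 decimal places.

Var(ȳ_str) = Σ Wₕ²(1−fₕ)sₕ²/nₕ with Wₕ = Nₕ/34323:
  Tier 2: (8501/34323)²·(1−1703/8501)·1.62/1703 = 4.6663903 × 10^-5
  Tier 3: (12757/34323)²·(1−1227/12757)·0.453/1227 = 4.6095764 × 10^-5
  Tier 4: (13065/34323)²·(1−2181/13065)·2.691/2181 = 1.4893113 × 10^-4
  → Var(ȳ_str) = 2.416908 × 10^-4.
Var(ȳ_srs) = (1 − 5111/34323)·1.779/5111 = 2.9624165 × 10^-4.
deff = (2.416908 × 10^-4) / (2.9624165 × 10^-4) = 0.8159.

0.8159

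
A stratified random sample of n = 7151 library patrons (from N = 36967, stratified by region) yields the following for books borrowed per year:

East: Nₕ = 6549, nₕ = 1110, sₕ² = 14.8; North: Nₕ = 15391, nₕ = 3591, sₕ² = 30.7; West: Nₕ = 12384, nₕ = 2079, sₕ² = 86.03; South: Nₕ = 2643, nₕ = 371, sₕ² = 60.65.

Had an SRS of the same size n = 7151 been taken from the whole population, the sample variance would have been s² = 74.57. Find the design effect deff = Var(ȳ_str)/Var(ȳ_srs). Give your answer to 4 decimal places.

0.7213

Var(ȳ_str) = Σ Wₕ²(1−fₕ)sₕ²/nₕ with Wₕ = Nₕ/36967:
  East: (6549/36967)²·(1−1110/6549)·14.8/1110 = 3.4753966 × 10^-4
  North: (15391/36967)²·(1−3591/15391)·30.7/3591 = 0.0011361702
  West: (12384/36967)²·(1−2079/12384)·86.03/2079 = 0.0038643456
  South: (2643/36967)²·(1−371/2643)·60.65/371 = 7.1834648 × 10^-4
  → Var(ȳ_str) = 0.0060664019.
Var(ȳ_srs) = (1 − 7151/36967)·74.57/7151 = 0.0084107076.
deff = 0.0060664019 / 0.0084107076 = 0.7213.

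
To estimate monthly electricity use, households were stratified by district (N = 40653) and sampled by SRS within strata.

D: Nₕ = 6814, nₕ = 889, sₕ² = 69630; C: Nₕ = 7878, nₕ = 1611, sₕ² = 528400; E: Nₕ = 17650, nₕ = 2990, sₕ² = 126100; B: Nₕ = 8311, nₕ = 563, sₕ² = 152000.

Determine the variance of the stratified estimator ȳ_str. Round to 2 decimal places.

28.83

Var(ȳ_str) = Σₕ Wₕ²(1 − fₕ)sₕ²/nₕ with Wₕ = Nₕ/N, N = 40653.
D: Wₕ = 0.16761371; term = 0.16761371²·(1 − 0.13046669)·69630/889 = 1.9133742.
C: Wₕ = 0.19378644; term = 0.19378644²·(1 − 0.20449353)·528400/1611 = 9.7984581.
E: Wₕ = 0.43416230; term = 0.43416230²·(1 − 0.16940510)·126100/2990 = 6.6029404.
B: Wₕ = 0.20443756; term = 0.20443756²·(1 − 0.06774155)·152000/563 = 10.519446.
Sum = 28.834219.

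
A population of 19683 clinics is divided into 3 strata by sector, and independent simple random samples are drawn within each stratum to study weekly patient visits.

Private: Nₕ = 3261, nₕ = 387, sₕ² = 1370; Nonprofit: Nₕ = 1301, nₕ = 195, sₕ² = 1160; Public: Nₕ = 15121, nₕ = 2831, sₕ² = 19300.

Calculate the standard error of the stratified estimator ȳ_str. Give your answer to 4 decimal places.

Var(ȳ_str) = Σₕ Wₕ²(1 − fₕ)sₕ²/nₕ with Wₕ = Nₕ/N, N = 19683.
Private: Wₕ = 0.16567596; term = 0.16567596²·(1 − 0.11867525)·1370/387 = 0.085637618.
Nonprofit: Wₕ = 0.06609765; term = 0.06609765²·(1 − 0.14988470)·1160/195 = 0.022093942.
Public: Wₕ = 0.76822639; term = 0.76822639²·(1 − 0.18722307)·19300/2831 = 3.2701468.
Sum = 3.3778784.
SE = √(3.3778784) = 1.8379.

1.8379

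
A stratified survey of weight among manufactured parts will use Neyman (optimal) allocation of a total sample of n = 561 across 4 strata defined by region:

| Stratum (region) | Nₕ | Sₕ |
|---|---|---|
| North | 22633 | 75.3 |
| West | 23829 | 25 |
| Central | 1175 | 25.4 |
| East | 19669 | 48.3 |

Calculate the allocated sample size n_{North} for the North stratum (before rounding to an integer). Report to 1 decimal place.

291.5

Neyman allocation: nₕ = n·NₕSₕ / Σⱼ NⱼSⱼ.
Σ NⱼSⱼ = 22633·75.3 + 23829·25 + 1175·25.4 + 19669·48.3 = 3.2798476 × 10^6.
n_{North} = 561·22633·75.3 / (3.2798476 × 10^6) = 291.5.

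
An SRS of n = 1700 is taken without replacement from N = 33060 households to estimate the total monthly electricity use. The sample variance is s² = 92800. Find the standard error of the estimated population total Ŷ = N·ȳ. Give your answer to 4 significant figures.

Var(Ŷ) = N²·Var(ȳ) = N²·(1 − n/N)·s²/n.
f = 1700/33060 = 0.05142166; Var(ȳ) = 0.94857834·92800/1700 = 51.781218.
Var(Ŷ) = 33060² · 51.781218 = 5.6594986 × 10^10.
SE(Ŷ) = √(5.6594986 × 10^10) = 237900.

237900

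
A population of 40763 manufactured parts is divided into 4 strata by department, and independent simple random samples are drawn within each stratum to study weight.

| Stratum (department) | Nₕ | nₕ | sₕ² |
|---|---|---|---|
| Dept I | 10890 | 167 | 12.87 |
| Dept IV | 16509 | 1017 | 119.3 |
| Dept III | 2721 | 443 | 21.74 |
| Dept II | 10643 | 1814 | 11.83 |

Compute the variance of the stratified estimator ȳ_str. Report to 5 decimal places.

Var(ȳ_str) = Σₕ Wₕ²(1 − fₕ)sₕ²/nₕ with Wₕ = Nₕ/N, N = 40763.
Dept I: Wₕ = 0.26715404; term = 0.26715404²·(1 − 0.01533517)·12.87/167 = 0.0054159417.
Dept IV: Wₕ = 0.40499963; term = 0.40499963²·(1 − 0.06160276)·119.3/1017 = 0.018055747.
Dept III: Wₕ = 0.06675171; term = 0.06675171²·(1 − 0.16280779)·21.74/443 = 1.830652 × 10^-4.
Dept II: Wₕ = 0.26109462; term = 0.26109462²·(1 − 0.17044067)·11.83/1814 = 3.6879987 × 10^-4.
Sum = 0.024023554.

0.02402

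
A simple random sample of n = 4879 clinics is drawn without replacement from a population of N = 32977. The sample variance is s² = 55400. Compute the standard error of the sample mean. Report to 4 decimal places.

Under SRS without replacement, Var(ȳ) = (1 − f)·s²/n with f = n/N = 4879/32977 = 0.14795160.
Var(ȳ) = (1 − 0.14795160)·55400/4879 = 0.85204840·11.354786 = 9.6748271.
SE(ȳ) = √(9.6748271) = 3.1104.

3.1104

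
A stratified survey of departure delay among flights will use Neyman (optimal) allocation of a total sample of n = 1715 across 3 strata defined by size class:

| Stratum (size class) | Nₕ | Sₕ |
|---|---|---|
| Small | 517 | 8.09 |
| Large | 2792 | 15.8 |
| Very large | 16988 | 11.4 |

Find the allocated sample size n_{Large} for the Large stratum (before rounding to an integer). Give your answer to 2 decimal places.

312.68

Neyman allocation: nₕ = n·NₕSₕ / Σⱼ NⱼSⱼ.
Σ NⱼSⱼ = 517·8.09 + 2792·15.8 + 16988·11.4 = 241959.33.
n_{Large} = 1715·2792·15.8 / 241959.33 = 312.68.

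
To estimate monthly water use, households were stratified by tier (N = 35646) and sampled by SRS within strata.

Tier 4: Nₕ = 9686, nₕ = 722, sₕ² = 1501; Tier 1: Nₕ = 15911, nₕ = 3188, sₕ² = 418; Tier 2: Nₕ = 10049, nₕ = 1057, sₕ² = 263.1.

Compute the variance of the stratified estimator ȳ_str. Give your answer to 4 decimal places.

0.1806

Var(ȳ_str) = Σₕ Wₕ²(1 − fₕ)sₕ²/nₕ with Wₕ = Nₕ/N, N = 35646.
Tier 4: Wₕ = 0.27172754; term = 0.27172754²·(1 − 0.07454057)·1501/722 = 0.14205882.
Tier 1: Wₕ = 0.44636144; term = 0.44636144²·(1 − 0.20036453)·418/3188 = 0.020889275.
Tier 2: Wₕ = 0.28191101; term = 0.28191101²·(1 − 0.10518460)·263.1/1057 = 0.017701228.
Sum = 0.18064932.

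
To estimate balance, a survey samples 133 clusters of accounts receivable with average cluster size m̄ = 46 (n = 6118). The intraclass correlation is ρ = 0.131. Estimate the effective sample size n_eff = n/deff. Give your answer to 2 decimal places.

deff = 1 + (46 − 1)·0.131 = 1 + 5.895 = 6.895.
n_eff = 6118 / 6.895 = 887.31.

887.31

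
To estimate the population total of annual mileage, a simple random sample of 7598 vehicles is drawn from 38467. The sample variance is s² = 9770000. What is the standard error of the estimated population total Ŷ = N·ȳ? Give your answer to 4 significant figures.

Var(Ŷ) = N²·Var(ȳ) = N²·(1 − n/N)·s²/n.
f = 7598/38467 = 0.19751995; Var(ȳ) = 0.80248005·9770000/7598 = 1031.8808.
Var(Ŷ) = 38467² · 1031.8808 = 1.5268844 × 10^12.
SE(Ŷ) = √(1.5268844 × 10^12) = 1.236 × 10^6.

1.236 × 10^6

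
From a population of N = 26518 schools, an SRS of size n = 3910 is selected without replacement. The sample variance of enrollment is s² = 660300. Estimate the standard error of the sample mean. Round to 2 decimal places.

Under SRS without replacement, Var(ȳ) = (1 − f)·s²/n with f = n/N = 3910/26518 = 0.14744702.
Var(ȳ) = (1 − 0.14744702)·660300/3910 = 0.85255298·168.87468 = 143.97461.
SE(ȳ) = √(143.97461) = 12.00.

12.00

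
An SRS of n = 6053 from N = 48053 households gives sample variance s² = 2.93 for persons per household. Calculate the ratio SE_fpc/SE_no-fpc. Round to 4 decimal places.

0.9349

f = n/N = 6053/48053 = 0.12596508.
SE_no-fpc = √(s²/n) = 0.022001307; SE_fpc = √((1−f)s²/n) = 0.020568985.
Ratio = √(1−f) = 0.93489835.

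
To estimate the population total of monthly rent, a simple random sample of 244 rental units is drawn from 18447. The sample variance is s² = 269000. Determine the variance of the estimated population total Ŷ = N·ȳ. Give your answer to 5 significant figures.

3.7020 × 10^11

Var(Ŷ) = N²·Var(ȳ) = N²·(1 − n/N)·s²/n.
f = 244/18447 = 0.01322708; Var(ȳ) = 0.98677292·269000/244 = 1087.8767.
Var(Ŷ) = 18447² · 1087.8767 = 3.7019553 × 10^11.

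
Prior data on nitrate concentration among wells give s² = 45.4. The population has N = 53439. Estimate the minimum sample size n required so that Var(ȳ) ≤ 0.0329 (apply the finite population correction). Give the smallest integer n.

1346

Without fpc, n₀ = s²/D = 45.4/0.0329 = 1379.9392.
With fpc, (1 − n/N)·s²/n ≤ D requires n ≥ n₀/(1 + n₀/N) = 1379.9392/(1 + 1379.9392/53439) = 1345.2024.
Rounding up, n = 1346.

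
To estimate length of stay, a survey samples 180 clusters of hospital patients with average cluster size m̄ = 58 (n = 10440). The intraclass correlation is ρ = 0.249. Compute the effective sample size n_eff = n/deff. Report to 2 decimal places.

687.16

deff = 1 + (58 − 1)·0.249 = 1 + 14.193 = 15.193.
n_eff = 10440 / 15.193 = 687.16.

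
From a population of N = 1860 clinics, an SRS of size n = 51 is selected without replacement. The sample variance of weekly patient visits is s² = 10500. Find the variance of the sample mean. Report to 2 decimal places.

200.24

Under SRS without replacement, Var(ȳ) = (1 − f)·s²/n with f = n/N = 51/1860 = 0.02741935.
Var(ȳ) = (1 − 0.02741935)·10500/51 = 0.97258065·205.88235 = 200.23719.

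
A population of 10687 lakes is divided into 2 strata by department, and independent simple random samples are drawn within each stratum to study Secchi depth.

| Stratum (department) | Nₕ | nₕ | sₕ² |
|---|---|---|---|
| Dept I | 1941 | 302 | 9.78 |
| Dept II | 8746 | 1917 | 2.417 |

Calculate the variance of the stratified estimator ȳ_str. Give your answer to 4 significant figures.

0.001561

Var(ȳ_str) = Σₕ Wₕ²(1 − fₕ)sₕ²/nₕ with Wₕ = Nₕ/N, N = 10687.
Dept I: Wₕ = 0.18162253; term = 0.18162253²·(1 − 0.15558990)·9.78/302 = 9.0203789 × 10^-4.
Dept II: Wₕ = 0.81837747; term = 0.81837747²·(1 − 0.21918591)·2.417/1917 = 6.5934012 × 10^-4.
Sum = 0.001561378.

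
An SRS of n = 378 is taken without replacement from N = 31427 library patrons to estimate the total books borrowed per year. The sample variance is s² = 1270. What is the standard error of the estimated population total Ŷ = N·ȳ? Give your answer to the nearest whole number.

57257

Var(Ŷ) = N²·Var(ȳ) = N²·(1 − n/N)·s²/n.
f = 378/31427 = 0.01202787; Var(ȳ) = 0.98797213·1270/378 = 3.3193772.
Var(Ŷ) = 31427² · 3.3193772 = 3.2784039 × 10^9.
SE(Ŷ) = √(3.2784039 × 10^9) = 57257.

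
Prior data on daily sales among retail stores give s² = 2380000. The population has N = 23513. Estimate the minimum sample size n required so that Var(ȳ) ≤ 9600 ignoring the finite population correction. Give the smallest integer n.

248

Without fpc, n₀ = s²/D = 2380000/9600 = 247.9167.
Rounding up, n = 248.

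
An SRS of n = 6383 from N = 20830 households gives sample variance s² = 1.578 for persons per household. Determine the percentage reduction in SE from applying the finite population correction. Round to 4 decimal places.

f = n/N = 6383/20830 = 0.30643303.
SE_no-fpc = √(s²/n) = 0.015723205; SE_fpc = √((1−f)s²/n) = 0.01309439.
Ratio = √(1−f) = 0.83280668. Reduction = 100·(1 − 0.83280668) = 16.7193%.

16.7193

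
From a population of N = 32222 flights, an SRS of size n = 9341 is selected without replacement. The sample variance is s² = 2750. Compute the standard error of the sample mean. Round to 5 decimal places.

0.45723

Under SRS without replacement, Var(ȳ) = (1 − f)·s²/n with f = n/N = 9341/32222 = 0.28989510.
Var(ȳ) = (1 − 0.28989510)·2750/9341 = 0.71010490·0.29440103 = 0.20905561.
SE(ȳ) = √(0.20905561) = 0.45723.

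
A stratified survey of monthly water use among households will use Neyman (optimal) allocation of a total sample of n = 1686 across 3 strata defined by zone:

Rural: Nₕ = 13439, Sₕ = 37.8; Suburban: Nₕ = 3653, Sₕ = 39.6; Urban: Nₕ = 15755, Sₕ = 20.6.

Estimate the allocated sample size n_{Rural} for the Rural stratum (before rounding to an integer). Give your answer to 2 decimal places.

Neyman allocation: nₕ = n·NₕSₕ / Σⱼ NⱼSⱼ.
Σ NⱼSⱼ = 13439·37.8 + 3653·39.6 + 15755·20.6 = 977206.
n_{Rural} = 1686·13439·37.8 / 977206 = 876.46.

876.46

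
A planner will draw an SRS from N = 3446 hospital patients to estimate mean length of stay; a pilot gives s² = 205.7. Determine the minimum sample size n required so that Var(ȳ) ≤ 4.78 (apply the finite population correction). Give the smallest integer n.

Without fpc, n₀ = s²/D = 205.7/4.78 = 43.0335.
With fpc, (1 − n/N)·s²/n ≤ D requires n ≥ n₀/(1 + n₀/N) = 43.0335/(1 + 43.0335/3446) = 42.5027.
Rounding up, n = 43.

43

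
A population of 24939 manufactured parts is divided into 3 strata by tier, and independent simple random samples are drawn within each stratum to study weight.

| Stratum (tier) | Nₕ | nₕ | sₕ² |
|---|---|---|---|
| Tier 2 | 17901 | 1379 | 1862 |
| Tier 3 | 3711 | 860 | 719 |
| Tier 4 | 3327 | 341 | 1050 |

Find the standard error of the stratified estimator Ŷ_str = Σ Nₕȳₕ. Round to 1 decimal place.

Var(Ŷ_str) = Σₕ Nₕ²(1 − fₕ)sₕ²/nₕ.
Tier 2: 17901²·(1 − 1379/17901)·1862/1379 = 3.993515 × 10^8.
Tier 3: 3711²·(1 − 860/3711)·719/860 = 8.8454231 × 10^6.
Tier 4: 3327²·(1 − 341/3327)·1050/341 = 3.0589862 × 10^7.
Sum = 4.3878679 × 10^8.
SE = √(4.3878679 × 10^8) = 20947.2.

20947.2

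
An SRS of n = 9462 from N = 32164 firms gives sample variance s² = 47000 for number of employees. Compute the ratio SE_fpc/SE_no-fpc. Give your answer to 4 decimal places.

0.8401

f = n/N = 9462/32164 = 0.29417983.
SE_no-fpc = √(s²/n) = 2.22873; SE_fpc = √((1−f)s²/n) = 1.8724253.
Ratio = √(1−f) = 0.84013104.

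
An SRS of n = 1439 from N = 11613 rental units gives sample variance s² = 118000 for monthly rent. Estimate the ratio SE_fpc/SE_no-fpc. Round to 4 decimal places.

0.9360

f = n/N = 1439/11613 = 0.12391286.
SE_no-fpc = √(s²/n) = 9.0554619; SE_fpc = √((1−f)s²/n) = 8.4758695.
Ratio = √(1−f) = 0.93599527.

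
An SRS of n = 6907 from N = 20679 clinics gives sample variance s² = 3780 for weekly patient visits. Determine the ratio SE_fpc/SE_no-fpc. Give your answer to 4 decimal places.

0.8161

f = n/N = 6907/20679 = 0.33401035.
SE_no-fpc = √(s²/n) = 0.73977759; SE_fpc = √((1−f)s²/n) = 0.60371909.
Ratio = √(1−f) = 0.81608189.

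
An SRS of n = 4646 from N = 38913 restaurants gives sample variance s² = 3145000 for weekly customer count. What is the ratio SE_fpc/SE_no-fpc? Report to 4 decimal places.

0.9384

f = n/N = 4646/38913 = 0.11939455.
SE_no-fpc = √(s²/n) = 26.017809; SE_fpc = √((1−f)s²/n) = 24.415263.
Ratio = √(1−f) = 0.93840580.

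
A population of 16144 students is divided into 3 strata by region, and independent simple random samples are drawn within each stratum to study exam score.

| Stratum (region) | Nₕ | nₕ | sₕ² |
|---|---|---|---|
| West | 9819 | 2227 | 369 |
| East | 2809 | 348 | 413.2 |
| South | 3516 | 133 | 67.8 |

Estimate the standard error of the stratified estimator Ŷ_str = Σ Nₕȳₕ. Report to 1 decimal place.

Var(Ŷ_str) = Σₕ Nₕ²(1 − fₕ)sₕ²/nₕ.
West: 9819²·(1 − 2227/9819)·369/2227 = 1.2351782 × 10^7.
East: 2809²·(1 − 348/2809)·413.2/348 = 8.2081337 × 10^6.
South: 3516²·(1 − 133/3516)·67.8/133 = 6.0635773 × 10^6.
Sum = 2.6623493 × 10^7.
SE = √(2.6623493 × 10^7) = 5159.8.

5159.8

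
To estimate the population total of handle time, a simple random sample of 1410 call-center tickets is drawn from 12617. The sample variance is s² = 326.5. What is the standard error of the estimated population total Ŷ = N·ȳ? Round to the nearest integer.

Var(Ŷ) = N²·Var(ȳ) = N²·(1 − n/N)·s²/n.
f = 1410/12617 = 0.11175398; Var(ȳ) = 0.88824602·326.5/1410 = 0.2056825.
Var(Ŷ) = 12617² · 0.2056825 = 3.2742328 × 10^7.
SE(Ŷ) = √(3.2742328 × 10^7) = 5722.

5722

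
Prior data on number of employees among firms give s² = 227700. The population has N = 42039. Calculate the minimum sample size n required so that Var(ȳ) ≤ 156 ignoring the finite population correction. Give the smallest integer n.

1460

Without fpc, n₀ = s²/D = 227700/156 = 1459.6154.
Rounding up, n = 1460.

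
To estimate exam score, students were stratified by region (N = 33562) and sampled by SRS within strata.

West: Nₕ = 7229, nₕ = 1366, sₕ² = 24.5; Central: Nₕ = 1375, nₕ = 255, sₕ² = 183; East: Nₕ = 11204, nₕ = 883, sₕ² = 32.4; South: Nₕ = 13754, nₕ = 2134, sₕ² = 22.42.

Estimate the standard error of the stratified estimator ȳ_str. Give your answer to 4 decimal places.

Var(ȳ_str) = Σₕ Wₕ²(1 − fₕ)sₕ²/nₕ with Wₕ = Nₕ/N, N = 33562.
West: Wₕ = 0.21539241; term = 0.21539241²·(1 − 0.18896113)·24.5/1366 = 6.7486645 × 10^-4.
Central: Wₕ = 0.04096895; term = 0.04096895²·(1 − 0.18545455)·183/255 = 9.8115126 × 10^-4.
East: Wₕ = 0.33382993; term = 0.33382993²·(1 − 0.07881114)·32.4/883 = 0.003766895.
South: Wₕ = 0.40980871; term = 0.40980871²·(1 − 0.15515486)·22.42/2134 = 0.0014906671.
Sum = 0.0069135798.
SE = √(0.0069135798) = 0.0831.

0.0831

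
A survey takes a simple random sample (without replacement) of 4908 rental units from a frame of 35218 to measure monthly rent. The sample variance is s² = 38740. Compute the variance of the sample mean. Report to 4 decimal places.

6.7932

Under SRS without replacement, Var(ȳ) = (1 − f)·s²/n with f = n/N = 4908/35218 = 0.13936055.
Var(ȳ) = (1 − 0.13936055)·38740/4908 = 0.86063945·7.8932355 = 6.7932299.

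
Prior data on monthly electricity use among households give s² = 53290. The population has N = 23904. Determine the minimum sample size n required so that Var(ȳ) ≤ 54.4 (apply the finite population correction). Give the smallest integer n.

Without fpc, n₀ = s²/D = 53290/54.4 = 979.5956.
With fpc, (1 − n/N)·s²/n ≤ D requires n ≥ n₀/(1 + n₀/N) = 979.5956/(1 + 979.5956/23904) = 941.0317.
Rounding up, n = 942.

942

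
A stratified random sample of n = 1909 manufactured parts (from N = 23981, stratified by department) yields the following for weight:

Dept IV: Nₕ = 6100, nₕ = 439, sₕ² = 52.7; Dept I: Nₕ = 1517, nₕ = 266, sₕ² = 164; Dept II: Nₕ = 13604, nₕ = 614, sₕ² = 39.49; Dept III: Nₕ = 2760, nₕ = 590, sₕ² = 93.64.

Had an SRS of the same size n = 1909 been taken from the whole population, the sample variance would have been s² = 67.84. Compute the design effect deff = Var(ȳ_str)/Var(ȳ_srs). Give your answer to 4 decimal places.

Var(ȳ_str) = Σ Wₕ²(1−fₕ)sₕ²/nₕ with Wₕ = Nₕ/23981:
  Dept IV: (6100/23981)²·(1−439/6100)·52.7/439 = 0.0072083274
  Dept I: (1517/23981)²·(1−266/1517)·164/266 = 0.0020345601
  Dept II: (13604/23981)²·(1−614/13604)·39.49/614 = 0.019763323
  Dept III: (2760/23981)²·(1−590/2760)·93.64/590 = 0.0016528888
  → Var(ȳ_str) = 0.030659099.
Var(ȳ_srs) = (1 − 1909/23981)·67.84/1909 = 0.032708024.
deff = 0.030659099 / 0.032708024 = 0.9374.

0.9374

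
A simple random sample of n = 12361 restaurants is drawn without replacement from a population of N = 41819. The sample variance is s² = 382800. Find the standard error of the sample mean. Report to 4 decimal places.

4.6706

Under SRS without replacement, Var(ȳ) = (1 − f)·s²/n with f = n/N = 12361/41819 = 0.29558335.
Var(ȳ) = (1 − 0.29558335)·382800/12361 = 0.70441665·30.968368 = 21.814634.
SE(ȳ) = √(21.814634) = 4.6706.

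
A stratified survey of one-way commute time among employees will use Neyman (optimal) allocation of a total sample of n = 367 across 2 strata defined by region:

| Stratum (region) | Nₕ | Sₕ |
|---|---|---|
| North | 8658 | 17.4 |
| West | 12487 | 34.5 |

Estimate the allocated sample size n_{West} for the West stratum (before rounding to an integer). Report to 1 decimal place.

271.9

Neyman allocation: nₕ = n·NₕSₕ / Σⱼ NⱼSⱼ.
Σ NⱼSⱼ = 8658·17.4 + 12487·34.5 = 581450.7.
n_{West} = 367·12487·34.5 / 581450.7 = 271.9.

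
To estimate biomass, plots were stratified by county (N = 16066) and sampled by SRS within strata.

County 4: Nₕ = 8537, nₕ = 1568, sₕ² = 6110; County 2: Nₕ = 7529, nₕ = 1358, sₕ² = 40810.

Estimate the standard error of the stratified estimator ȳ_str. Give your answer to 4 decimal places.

Var(ȳ_str) = Σₕ Wₕ²(1 − fₕ)sₕ²/nₕ with Wₕ = Nₕ/N, N = 16066.
County 4: Wₕ = 0.53137060; term = 0.53137060²·(1 − 0.18367108)·6110/1568 = 0.89816344.
County 2: Wₕ = 0.46862940; term = 0.46862940²·(1 − 0.18036924)·40810/1358 = 5.4093383.
Sum = 6.3075017.
SE = √(6.3075017) = 2.5115.

2.5115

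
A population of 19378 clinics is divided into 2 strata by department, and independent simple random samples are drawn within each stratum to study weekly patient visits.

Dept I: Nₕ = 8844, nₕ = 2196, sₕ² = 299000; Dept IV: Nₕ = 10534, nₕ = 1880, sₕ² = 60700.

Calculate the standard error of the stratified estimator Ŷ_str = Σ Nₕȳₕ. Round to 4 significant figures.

Var(Ŷ_str) = Σₕ Nₕ²(1 − fₕ)sₕ²/nₕ.
Dept I: 8844²·(1 − 2196/8844)·299000/2196 = 8.0053182 × 10^9.
Dept IV: 10534²·(1 − 1880/10534)·60700/1880 = 2.9433442 × 10^9.
Sum = 1.0948662 × 10^10.
SE = √(1.0948662 × 10^10) = 104600.

104600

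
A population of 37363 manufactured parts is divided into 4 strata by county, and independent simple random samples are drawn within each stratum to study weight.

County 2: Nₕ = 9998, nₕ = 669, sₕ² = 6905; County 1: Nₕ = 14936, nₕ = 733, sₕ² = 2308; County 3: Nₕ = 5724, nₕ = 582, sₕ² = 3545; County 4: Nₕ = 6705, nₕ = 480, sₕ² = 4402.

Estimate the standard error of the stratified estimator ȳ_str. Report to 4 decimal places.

Var(ȳ_str) = Σₕ Wₕ²(1 − fₕ)sₕ²/nₕ with Wₕ = Nₕ/N, N = 37363.
County 2: Wₕ = 0.26759093; term = 0.26759093²·(1 − 0.06691338)·6905/669 = 0.68960803.
County 1: Wₕ = 0.39975377; term = 0.39975377²·(1 − 0.04907606)·2308/733 = 0.47847885.
County 3: Wₕ = 0.15319969; term = 0.15319969²·(1 − 0.10167715)·3545/582 = 0.1284226.
County 4: Wₕ = 0.17945561; term = 0.17945561²·(1 − 0.07158837)·4402/480 = 0.27419748.
Sum = 1.570707.
SE = √(1.570707) = 1.2533.

1.2533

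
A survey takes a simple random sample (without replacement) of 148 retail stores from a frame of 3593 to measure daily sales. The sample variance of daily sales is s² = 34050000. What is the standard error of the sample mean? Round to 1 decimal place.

469.7

Under SRS without replacement, Var(ȳ) = (1 − f)·s²/n with f = n/N = 148/3593 = 0.04119121.
Var(ȳ) = (1 − 0.04119121)·34050000/148 = 0.95880879·230067.57 = 220590.81.
SE(ȳ) = √(220590.81) = 469.7.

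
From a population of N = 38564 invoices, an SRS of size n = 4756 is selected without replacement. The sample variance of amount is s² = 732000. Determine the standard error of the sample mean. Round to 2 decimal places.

Under SRS without replacement, Var(ȳ) = (1 − f)·s²/n with f = n/N = 4756/38564 = 0.12332746.
Var(ȳ) = (1 − 0.12332746)·732000/4756 = 0.87667254·153.91085 = 134.92942.
SE(ȳ) = √(134.92942) = 11.62.

11.62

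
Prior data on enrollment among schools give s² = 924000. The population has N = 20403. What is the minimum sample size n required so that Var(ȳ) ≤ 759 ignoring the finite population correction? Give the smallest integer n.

1218

Without fpc, n₀ = s²/D = 924000/759 = 1217.3913.
Rounding up, n = 1218.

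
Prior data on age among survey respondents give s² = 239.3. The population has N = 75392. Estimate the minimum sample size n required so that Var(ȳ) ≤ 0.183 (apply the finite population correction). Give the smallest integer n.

1286

Without fpc, n₀ = s²/D = 239.3/0.183 = 1307.6503.
With fpc, (1 − n/N)·s²/n ≤ D requires n ≥ n₀/(1 + n₀/N) = 1307.6503/(1 + 1307.6503/75392) = 1285.3562.
Rounding up, n = 1286.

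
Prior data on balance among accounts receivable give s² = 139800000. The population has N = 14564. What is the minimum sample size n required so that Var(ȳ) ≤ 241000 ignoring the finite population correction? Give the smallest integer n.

581

Without fpc, n₀ = s²/D = 139800000/241000 = 580.0830.
Rounding up, n = 581.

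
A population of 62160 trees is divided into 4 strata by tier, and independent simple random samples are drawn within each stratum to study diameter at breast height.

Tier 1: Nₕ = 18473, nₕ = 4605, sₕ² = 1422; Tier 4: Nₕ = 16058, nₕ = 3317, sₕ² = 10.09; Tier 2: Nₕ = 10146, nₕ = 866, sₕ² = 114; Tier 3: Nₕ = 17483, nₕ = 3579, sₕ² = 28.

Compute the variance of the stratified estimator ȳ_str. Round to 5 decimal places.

0.02433

Var(ȳ_str) = Σₕ Wₕ²(1 − fₕ)sₕ²/nₕ with Wₕ = Nₕ/N, N = 62160.
Tier 1: Wₕ = 0.29718468; term = 0.29718468²·(1 − 0.24928274)·1422/4605 = 0.020473836.
Tier 4: Wₕ = 0.25833333; term = 0.25833333²·(1 − 0.20656371)·10.09/3317 = 1.6107148 × 10^-4.
Tier 2: Wₕ = 0.16322394; term = 0.16322394²·(1 − 0.08535383)·114/866 = 0.0032078037.
Tier 3: Wₕ = 0.28125804; term = 0.28125804²·(1 − 0.20471315)·28/3579 = 4.9218689 × 10^-4.
Sum = 0.024334898.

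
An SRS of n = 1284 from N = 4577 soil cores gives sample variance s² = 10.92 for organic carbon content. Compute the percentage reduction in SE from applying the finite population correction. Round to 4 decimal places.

f = n/N = 1284/4577 = 0.28053310.
SE_no-fpc = √(s²/n) = 0.092220783; SE_fpc = √((1−f)s²/n) = 0.078222955.
Ratio = √(1−f) = 0.84821395. Reduction = 100·(1 − 0.84821395) = 15.1786%.

15.1786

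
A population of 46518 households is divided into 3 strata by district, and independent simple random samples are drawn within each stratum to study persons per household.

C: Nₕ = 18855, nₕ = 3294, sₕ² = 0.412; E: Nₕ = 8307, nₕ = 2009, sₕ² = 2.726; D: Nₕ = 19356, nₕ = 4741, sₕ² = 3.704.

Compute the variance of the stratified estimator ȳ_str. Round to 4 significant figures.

Var(ȳ_str) = Σₕ Wₕ²(1 − fₕ)sₕ²/nₕ with Wₕ = Nₕ/N, N = 46518.
C: Wₕ = 0.40532697; term = 0.40532697²·(1 − 0.17470167)·0.412/3294 = 1.6958818 × 10^-5.
E: Wₕ = 0.17857604; term = 0.17857604²·(1 − 0.24184423)·2.726/2009 = 3.2805806 × 10^-5.
D: Wₕ = 0.41609699; term = 0.41609699²·(1 − 0.24493697)·3.704/4741 = 1.0213472 × 10^-4.
Sum = 1.5189934 × 10^-4.

1.519 × 10^-4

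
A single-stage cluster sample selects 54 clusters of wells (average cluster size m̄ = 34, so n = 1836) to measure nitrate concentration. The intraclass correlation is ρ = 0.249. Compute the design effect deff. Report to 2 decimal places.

9.22

deff = 1 + (34 − 1)·0.249 = 1 + 8.217 = 9.217.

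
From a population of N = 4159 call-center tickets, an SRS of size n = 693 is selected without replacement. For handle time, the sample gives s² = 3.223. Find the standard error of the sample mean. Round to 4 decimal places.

0.0623

Under SRS without replacement, Var(ȳ) = (1 − f)·s²/n with f = n/N = 693/4159 = 0.16662659.
Var(ȳ) = (1 − 0.16662659)·3.223/693 = 0.83337341·0.0046507937 = 0.0038758478.
SE(ȳ) = √(0.0038758478) = 0.0623.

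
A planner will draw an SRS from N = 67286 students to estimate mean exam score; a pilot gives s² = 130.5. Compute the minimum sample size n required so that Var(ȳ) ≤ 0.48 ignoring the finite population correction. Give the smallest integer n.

272

Without fpc, n₀ = s²/D = 130.5/0.48 = 271.8750.
Rounding up, n = 272.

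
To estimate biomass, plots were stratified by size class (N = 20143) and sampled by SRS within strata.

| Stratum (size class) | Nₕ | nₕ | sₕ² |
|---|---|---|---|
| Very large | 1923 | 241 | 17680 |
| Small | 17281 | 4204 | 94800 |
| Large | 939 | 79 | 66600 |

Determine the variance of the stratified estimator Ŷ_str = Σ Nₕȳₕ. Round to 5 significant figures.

Var(Ŷ_str) = Σₕ Nₕ²(1 − fₕ)sₕ²/nₕ.
Very large: 1923²·(1 − 241/1923)·17680/241 = 2.3728511 × 10^8.
Small: 17281²·(1 − 4204/17281)·94800/4204 = 5.0959203 × 10^9.
Large: 939²·(1 − 79/939)·66600/79 = 6.8078689 × 10^8.
Sum = 6.0139923 × 10^9.

6.0140 × 10^9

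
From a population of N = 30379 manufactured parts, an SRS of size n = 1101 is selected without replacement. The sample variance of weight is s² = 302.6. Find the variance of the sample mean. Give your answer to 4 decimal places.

0.2649

Under SRS without replacement, Var(ȳ) = (1 − f)·s²/n with f = n/N = 1101/30379 = 0.03624214.
Var(ȳ) = (1 − 0.03624214)·302.6/1101 = 0.96375786·0.27484105 = 0.26488023.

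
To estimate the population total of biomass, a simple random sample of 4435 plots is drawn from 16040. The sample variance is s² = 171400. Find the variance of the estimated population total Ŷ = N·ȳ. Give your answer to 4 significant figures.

7.194 × 10^9

Var(Ŷ) = N²·Var(ȳ) = N²·(1 − n/N)·s²/n.
f = 4435/16040 = 0.27649626; Var(ȳ) = 0.72350374·171400/4435 = 27.96134.
Var(Ŷ) = 16040² · 27.96134 = 7.1939383 × 10^9.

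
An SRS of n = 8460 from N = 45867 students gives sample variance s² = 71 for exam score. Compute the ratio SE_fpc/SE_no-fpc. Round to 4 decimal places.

0.9031

f = n/N = 8460/45867 = 0.18444633.
SE_no-fpc = √(s²/n) = 0.091610234; SE_fpc = √((1−f)s²/n) = 0.082731379.
Ratio = √(1−f) = 0.90308010.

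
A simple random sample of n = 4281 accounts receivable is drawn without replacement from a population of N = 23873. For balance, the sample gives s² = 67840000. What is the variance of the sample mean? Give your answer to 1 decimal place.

13005.1

Under SRS without replacement, Var(ȳ) = (1 − f)·s²/n with f = n/N = 4281/23873 = 0.17932392.
Var(ȳ) = (1 − 0.17932392)·67840000/4281 = 0.82067608·15846.765 = 13005.061.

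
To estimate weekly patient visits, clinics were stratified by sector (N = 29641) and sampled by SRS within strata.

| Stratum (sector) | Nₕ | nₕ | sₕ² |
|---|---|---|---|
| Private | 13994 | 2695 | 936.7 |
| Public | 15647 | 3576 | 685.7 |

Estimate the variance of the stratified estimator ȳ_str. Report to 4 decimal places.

Var(ȳ_str) = Σₕ Wₕ²(1 − fₕ)sₕ²/nₕ with Wₕ = Nₕ/N, N = 29641.
Private: Wₕ = 0.47211633; term = 0.47211633²·(1 − 0.19258254)·936.7/2695 = 0.062551528.
Public: Wₕ = 0.52788367; term = 0.52788367²·(1 − 0.22854221)·685.7/3576 = 0.04122164.
Sum = 0.10377317.

0.1038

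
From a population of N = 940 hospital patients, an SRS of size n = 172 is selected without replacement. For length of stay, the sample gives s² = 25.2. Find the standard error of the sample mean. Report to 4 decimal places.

0.3460

Under SRS without replacement, Var(ȳ) = (1 − f)·s²/n with f = n/N = 172/940 = 0.18297872.
Var(ȳ) = (1 − 0.18297872)·25.2/172 = 0.81702128·0.14651163 = 0.11970312.
SE(ȳ) = √(0.11970312) = 0.3460.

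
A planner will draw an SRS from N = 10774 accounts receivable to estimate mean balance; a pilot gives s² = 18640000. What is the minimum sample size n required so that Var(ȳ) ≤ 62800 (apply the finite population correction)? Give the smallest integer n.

Without fpc, n₀ = s²/D = 18640000/62800 = 296.8153.
With fpc, (1 − n/N)·s²/n ≤ D requires n ≥ n₀/(1 + n₀/N) = 296.8153/(1 + 296.8153/10774) = 288.8575.
Rounding up, n = 289.

289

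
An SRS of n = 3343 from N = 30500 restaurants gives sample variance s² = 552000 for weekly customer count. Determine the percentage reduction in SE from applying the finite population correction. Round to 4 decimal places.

f = n/N = 3343/30500 = 0.10960656.
SE_no-fpc = √(s²/n) = 12.849947; SE_fpc = √((1−f)s²/n) = 12.125295.
Ratio = √(1−f) = 0.94360661. Reduction = 100·(1 − 0.94360661) = 5.6393%.

5.6393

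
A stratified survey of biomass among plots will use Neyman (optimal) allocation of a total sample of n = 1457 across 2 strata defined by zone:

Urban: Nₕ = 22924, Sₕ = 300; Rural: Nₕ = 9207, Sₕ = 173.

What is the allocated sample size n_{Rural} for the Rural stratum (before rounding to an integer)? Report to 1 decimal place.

274.0

Neyman allocation: nₕ = n·NₕSₕ / Σⱼ NⱼSⱼ.
Σ NⱼSⱼ = 22924·300 + 9207·173 = 8.470011 × 10^6.
n_{Rural} = 1457·9207·173 / (8.470011 × 10^6) = 274.0.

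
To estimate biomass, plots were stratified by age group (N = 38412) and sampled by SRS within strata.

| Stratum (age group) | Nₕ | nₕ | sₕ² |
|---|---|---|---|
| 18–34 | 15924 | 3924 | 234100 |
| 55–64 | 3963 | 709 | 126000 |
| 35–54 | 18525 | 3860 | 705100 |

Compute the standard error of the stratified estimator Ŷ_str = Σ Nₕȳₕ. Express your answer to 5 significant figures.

Var(Ŷ_str) = Σₕ Nₕ²(1 − fₕ)sₕ²/nₕ.
18–34: 15924²·(1 − 3924/15924)·234100/3924 = 1.1400026 × 10^10.
55–64: 3963²·(1 − 709/3963)·126000/709 = 2.2917431 × 10^9.
35–54: 18525²·(1 − 3860/18525)·705100/3860 = 4.9625363 × 10^10.
Sum = 6.3317132 × 10^10.
SE = √(6.3317132 × 10^10) = 251630.

251630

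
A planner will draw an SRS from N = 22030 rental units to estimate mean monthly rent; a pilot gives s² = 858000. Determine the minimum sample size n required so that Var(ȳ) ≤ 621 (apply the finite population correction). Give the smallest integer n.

1301

Without fpc, n₀ = s²/D = 858000/621 = 1381.6425.
With fpc, (1 − n/N)·s²/n ≤ D requires n ≥ n₀/(1 + n₀/N) = 1381.6425/(1 + 1381.6425/22030) = 1300.1046.
Rounding up, n = 1301.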